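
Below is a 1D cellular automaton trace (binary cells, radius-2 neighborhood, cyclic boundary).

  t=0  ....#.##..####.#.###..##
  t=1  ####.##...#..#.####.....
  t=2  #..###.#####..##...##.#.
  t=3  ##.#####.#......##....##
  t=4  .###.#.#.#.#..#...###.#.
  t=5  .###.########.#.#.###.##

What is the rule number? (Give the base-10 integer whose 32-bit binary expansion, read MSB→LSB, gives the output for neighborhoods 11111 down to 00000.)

2851294870

  #####|#  b31=1 t=2,i=9
  ####.|.  b30=0 t=0,i=12
  ###.#|#  b29=1 t=0,i=13
  ###..|.  b28=0 t=0,i=19
  ##.##|#  b27=1 t=1,i=4
  ##.#.|.  b26=0 t=0,i=14
  ##..#|.  b25=0 t=0,i=8
  ##...|#  b24=1 t=0,i=0
  #.###|#  b23=1 t=0,i=17
  #.##.|#  b22=1 t=0,i=6
  #.#.#|#  b21=1 t=0,i=15
  #.#..|#  b20=1 t=2,i=0
  #..##|.  b19=0 t=0,i=9
  #..#.|.  b18=0 t=1,i=12
  #...#|#  b17=1 t=1,i=8
  #....|#  b16=1 t=0,i=1
  .####|.  b15=0 t=0,i=11
  .###.|#  b14=1 t=0,i=18
  .##.#|.  b13=0 t=2,i=20
  .##..|.  b12=0 t=0,i=7
  .#.##|#  b11=1 t=0,i=5
  .#.#.|#  b10=1 t=2,i=23
  .#..#|#  b9=1 t=1,i=11
  .#...|.  b8=0 t=3,i=10
  ..###|#  b7=1 t=0,i=10
  ..##.|.  b6=0 t=0,i=22
  ..#.#|.  b5=0 t=0,i=4
  ..#..|#  b4=1 t=1,i=10
  ...##|.  b3=0 t=1,i=23
  ...#.|#  b2=1 t=0,i=3
  ....#|#  b1=1 t=0,i=2
  .....|.  b0=0 t=1,i=21
  bits 10101001111100110100111010010110 = 2851294870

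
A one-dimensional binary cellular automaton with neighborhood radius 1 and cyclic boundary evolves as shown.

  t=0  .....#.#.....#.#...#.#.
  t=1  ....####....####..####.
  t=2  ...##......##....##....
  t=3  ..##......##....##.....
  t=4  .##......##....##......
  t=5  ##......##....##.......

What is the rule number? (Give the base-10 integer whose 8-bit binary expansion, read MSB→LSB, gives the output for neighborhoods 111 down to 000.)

  ###|.  b7=0 t=1,i=5
  ##.|.  b6=0 t=1,i=7
  #.#|#  b5=1 t=0,i=6
  #..|.  b4=0 t=0,i=8
  .##|#  b3=1 t=1,i=4
  .#.|#  b2=1 t=0,i=5
  ..#|#  b1=1 t=0,i=4
  ...|.  b0=0 t=0,i=0
  bits 00101110 = 46

46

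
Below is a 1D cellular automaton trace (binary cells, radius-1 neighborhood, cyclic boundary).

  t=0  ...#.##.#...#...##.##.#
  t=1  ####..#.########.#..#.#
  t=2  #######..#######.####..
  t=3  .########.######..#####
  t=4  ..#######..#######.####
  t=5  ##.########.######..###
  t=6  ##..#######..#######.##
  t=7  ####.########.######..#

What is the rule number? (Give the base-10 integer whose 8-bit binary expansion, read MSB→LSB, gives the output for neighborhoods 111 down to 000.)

215

  [7] ### => #  t=1,i=0
  [6] ##. => #  t=0,i=6
  [5] #.# => .  t=0,i=4
  [4] #.. => #  t=0,i=0
  [3] .## => .  t=0,i=5
  [2] .#. => #  t=0,i=3
  [1] ..# => #  t=0,i=2
  [0] ... => #  t=0,i=1
  bits 11010111 = 215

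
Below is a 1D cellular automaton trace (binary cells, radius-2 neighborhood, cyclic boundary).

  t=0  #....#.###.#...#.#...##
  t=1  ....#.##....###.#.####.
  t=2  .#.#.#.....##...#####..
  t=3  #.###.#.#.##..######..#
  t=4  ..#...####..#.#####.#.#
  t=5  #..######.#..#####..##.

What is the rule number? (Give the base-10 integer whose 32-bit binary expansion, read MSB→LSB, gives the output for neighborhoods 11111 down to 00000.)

3265433549

  #####|#  b31=1 t=2,i=18
  ####.|#  b30=1 t=1,i=20
  ###.#|.  b29=0 t=0,i=9
  ###..|.  b28=0 t=0,i=0
  ##.##|.  b27=0 t=3,i=1
  ##.#.|.  b26=0 t=0,i=10
  ##..#|#  b25=1 t=3,i=12
  ##...|.  b24=0 t=0,i=1
  #.###|#  b23=1 t=0,i=7
  #.##.|.  b22=0 t=1,i=6
  #.#.#|#  b21=1 t=1,i=16
  #.#..|.  b20=0 t=0,i=11
  #..##|.  b19=0 t=3,i=13
  #..#.|.  b18=0 t=4,i=1
  #...#|#  b17=1 t=0,i=13
  #....|.  b16=0 t=0,i=2
  .####|#  b15=1 t=1,i=19
  .###.|.  b14=0 t=0,i=8
  .##.#|.  b13=0 t=3,i=0
  .##..|.  b12=0 t=1,i=7
  .#.##|#  b11=1 t=0,i=6
  .#.#.|#  b10=1 t=0,i=16
  .#..#|#  b9=1 t=4,i=0
  .#...|#  b8=1 t=0,i=12
  ..###|#  b7=1 t=0,i=21
  ..##.|#  b6=1 t=2,i=11
  ..#.#|.  b5=0 t=0,i=5
  ..#..|.  b4=0 t=4,i=2
  ...##|#  b3=1 t=0,i=20
  ...#.|#  b2=1 t=0,i=4
  ....#|.  b1=0 t=0,i=3
  .....|#  b0=1 t=1,i=1
  bits 11000010101000101000111111001101 = 3265433549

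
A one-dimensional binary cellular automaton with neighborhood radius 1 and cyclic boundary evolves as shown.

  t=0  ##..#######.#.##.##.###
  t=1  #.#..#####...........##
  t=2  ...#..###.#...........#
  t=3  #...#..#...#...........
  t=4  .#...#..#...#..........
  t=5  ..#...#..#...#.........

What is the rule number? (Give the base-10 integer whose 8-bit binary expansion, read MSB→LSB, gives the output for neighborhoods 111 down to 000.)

  ###|#  b7=1 t=0,i=0
  ##.|.  b6=0 t=0,i=1
  #.#|.  b5=0 t=0,i=11
  #..|#  b4=1 t=0,i=2
  .##|.  b3=0 t=0,i=4
  .#.|.  b2=0 t=0,i=12
  ..#|.  b1=0 t=0,i=3
  ...|.  b0=0 t=1,i=11
  bits 10010000 = 144

144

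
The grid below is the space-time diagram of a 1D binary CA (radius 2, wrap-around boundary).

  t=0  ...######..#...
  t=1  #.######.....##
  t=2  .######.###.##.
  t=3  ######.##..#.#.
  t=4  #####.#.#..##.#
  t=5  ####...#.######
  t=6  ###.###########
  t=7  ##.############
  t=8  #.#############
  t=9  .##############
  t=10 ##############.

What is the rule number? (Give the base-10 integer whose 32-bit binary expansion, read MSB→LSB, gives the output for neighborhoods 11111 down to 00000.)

  #####|#  b31=1 t=0,i=5
  ####.|#  b30=1 t=0,i=7
  ###.#|.  b29=0 t=1,i=0
  ###..|.  b28=0 t=0,i=8
  ##.##|#  b27=1 t=1,i=1
  ##.#.|.  b26=0 t=4,i=5
  ##..#|.  b25=0 t=0,i=9
  ##...|#  b24=1 t=1,i=8
  #.###|#  b23=1 t=1,i=2
  #.##.|.  b22=0 t=2,i=12
  #.#.#|.  b21=0 t=3,i=13
  #.#..|.  b20=0 t=4,i=8
  #..##|#  b19=1 t=2,i=0
  #..#.|.  b18=0 t=0,i=10
  #...#|#  b17=1 t=5,i=5
  #....|#  b16=1 t=0,i=13
  .####|#  b15=1 t=0,i=4
  .###.|.  b14=0 t=1,i=14
  .##.#|#  b13=1 t=4,i=12
  .##..|#  b12=1 t=2,i=13
  .#.##|#  b11=1 t=3,i=14
  .#.#.|#  b10=1 t=3,i=12
  .#..#|#  b9=1 t=4,i=9
  .#...|.  b8=0 t=0,i=12
  ..###|#  b7=1 t=0,i=3
  ..##.|#  b6=1 t=4,i=11
  ..#.#|#  b5=1 t=3,i=11
  ..#..|.  b4=0 t=0,i=11
  ...##|#  b3=1 t=0,i=2
  ...#.|#  b2=1 t=5,i=6
  ....#|.  b1=0 t=0,i=1
  .....|#  b0=1 t=0,i=0
  bits 11001001100010111011111011101101 = 3381378797

3381378797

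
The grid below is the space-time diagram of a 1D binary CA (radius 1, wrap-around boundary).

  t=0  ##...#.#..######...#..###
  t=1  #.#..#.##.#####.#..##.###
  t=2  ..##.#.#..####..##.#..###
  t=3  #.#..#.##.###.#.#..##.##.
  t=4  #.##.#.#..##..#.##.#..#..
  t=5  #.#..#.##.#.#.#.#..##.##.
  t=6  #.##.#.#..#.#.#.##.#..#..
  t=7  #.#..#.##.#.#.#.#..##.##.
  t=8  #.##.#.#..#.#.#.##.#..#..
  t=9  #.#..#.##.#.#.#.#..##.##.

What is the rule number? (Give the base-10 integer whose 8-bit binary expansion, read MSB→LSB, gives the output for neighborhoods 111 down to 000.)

156

  ###|#  b7=1 t=0,i=0
  ##.|.  b6=0 t=0,i=1
  #.#|.  b5=0 t=0,i=6
  #..|#  b4=1 t=0,i=2
  .##|#  b3=1 t=0,i=10
  .#.|#  b2=1 t=0,i=5
  ..#|.  b1=0 t=0,i=4
  ...|.  b0=0 t=0,i=3
  bits 10011100 = 156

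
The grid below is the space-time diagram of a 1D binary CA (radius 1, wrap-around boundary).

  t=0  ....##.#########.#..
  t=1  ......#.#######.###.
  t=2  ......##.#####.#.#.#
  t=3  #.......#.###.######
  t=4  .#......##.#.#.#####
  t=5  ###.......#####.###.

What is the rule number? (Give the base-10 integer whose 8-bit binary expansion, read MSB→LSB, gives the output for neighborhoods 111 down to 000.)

180

  ###|#  b7=1 t=0,i=8
  ##.|.  b6=0 t=0,i=5
  #.#|#  b5=1 t=0,i=6
  #..|#  b4=1 t=0,i=18
  .##|.  b3=0 t=0,i=4
  .#.|#  b2=1 t=0,i=17
  ..#|.  b1=0 t=0,i=3
  ...|.  b0=0 t=0,i=0
  bits 10110100 = 180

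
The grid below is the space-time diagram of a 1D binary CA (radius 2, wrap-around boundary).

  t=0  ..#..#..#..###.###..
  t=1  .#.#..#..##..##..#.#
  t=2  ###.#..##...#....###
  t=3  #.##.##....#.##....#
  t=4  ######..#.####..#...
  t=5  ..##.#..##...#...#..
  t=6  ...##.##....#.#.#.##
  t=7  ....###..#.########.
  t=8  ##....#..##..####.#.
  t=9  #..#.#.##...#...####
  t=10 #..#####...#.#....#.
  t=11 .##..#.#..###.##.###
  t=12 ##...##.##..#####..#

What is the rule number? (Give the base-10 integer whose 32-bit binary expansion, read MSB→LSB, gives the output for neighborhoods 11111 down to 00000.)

  #####|#  b31=1 t=2,i=0
  ####.|.  b30=0 t=2,i=1
  ###.#|#  b29=1 t=0,i=13
  ###..|#  b28=1 t=0,i=17
  ##.##|#  b27=1 t=0,i=14
  ##.#.|#  b26=1 t=2,i=3
  ##..#|.  b25=0 t=1,i=11
  ##...|.  b24=0 t=0,i=18
  #.###|.  b23=0 t=0,i=15
  #.##.|#  b22=1 t=3,i=2
  #.#.#|#  b21=1 t=1,i=1
  #.#..|.  b20=0 t=1,i=3
  #..##|#  b19=1 t=0,i=10
  #..#.|.  b18=0 t=0,i=4
  #...#|.  b17=0 t=2,i=10
  #....|#  b16=1 t=0,i=19
  .####|.  b15=0 t=2,i=18
  .###.|.  b14=0 t=0,i=12
  .##.#|#  b13=1 t=3,i=0
  .##..|.  b12=0 t=1,i=10
  .#.##|#  b11=1 t=3,i=12
  .#.#.|#  b10=1 t=1,i=0
  .#..#|#  b9=1 t=0,i=3
  .#...|#  b8=1 t=2,i=13
  ..###|.  b7=0 t=0,i=11
  ..##.|.  b6=0 t=1,i=9
  ..#.#|#  b5=1 t=1,i=17
  ..#..|.  b4=0 t=0,i=2
  ...##|.  b3=0 t=2,i=16
  ...#.|#  b2=1 t=0,i=1
  ....#|.  b1=0 t=0,i=0
  .....|#  b0=1 t=7,i=1
  bits 10111100011010010010111100100101 = 3161009957

3161009957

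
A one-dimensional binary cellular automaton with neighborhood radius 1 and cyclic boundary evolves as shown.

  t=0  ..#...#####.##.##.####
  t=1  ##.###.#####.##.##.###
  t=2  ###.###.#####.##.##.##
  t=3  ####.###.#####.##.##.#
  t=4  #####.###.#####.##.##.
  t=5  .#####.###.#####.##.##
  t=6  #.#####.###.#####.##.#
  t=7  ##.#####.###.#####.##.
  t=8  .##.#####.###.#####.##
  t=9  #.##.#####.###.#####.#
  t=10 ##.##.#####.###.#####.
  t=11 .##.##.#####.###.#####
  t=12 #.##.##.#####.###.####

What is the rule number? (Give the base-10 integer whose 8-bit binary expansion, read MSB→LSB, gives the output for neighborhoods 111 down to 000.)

243

  [7] ### => #  t=0,i=7
  [6] ##. => #  t=0,i=10
  [5] #.# => #  t=0,i=11
  [4] #.. => #  t=0,i=0
  [3] .## => .  t=0,i=6
  [2] .#. => .  t=0,i=2
  [1] ..# => #  t=0,i=1
  [0] ... => #  t=0,i=4
  bits 11110011 = 243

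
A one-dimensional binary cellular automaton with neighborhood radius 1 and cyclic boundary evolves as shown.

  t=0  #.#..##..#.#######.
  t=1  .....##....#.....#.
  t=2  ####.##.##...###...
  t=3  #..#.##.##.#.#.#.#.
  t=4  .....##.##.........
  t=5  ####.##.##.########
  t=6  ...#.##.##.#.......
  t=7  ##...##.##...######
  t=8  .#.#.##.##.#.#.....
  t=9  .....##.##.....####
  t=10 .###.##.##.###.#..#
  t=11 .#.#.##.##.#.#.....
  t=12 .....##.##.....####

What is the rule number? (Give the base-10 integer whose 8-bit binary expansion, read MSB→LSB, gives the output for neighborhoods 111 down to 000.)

  ### -> .   bit 7 = 0  t=0,i=12
  ##. -> #   bit 6 = 1  t=0,i=6
  #.# -> .   bit 5 = 0  t=0,i=1
  #.. -> .   bit 4 = 0  t=0,i=3
  .## -> #   bit 3 = 1  t=0,i=5
  .#. -> .   bit 2 = 0  t=0,i=0
  ..# -> .   bit 1 = 0  t=0,i=4
  ... -> #   bit 0 = 1  t=1,i=0
  bits 01001001 = 73

73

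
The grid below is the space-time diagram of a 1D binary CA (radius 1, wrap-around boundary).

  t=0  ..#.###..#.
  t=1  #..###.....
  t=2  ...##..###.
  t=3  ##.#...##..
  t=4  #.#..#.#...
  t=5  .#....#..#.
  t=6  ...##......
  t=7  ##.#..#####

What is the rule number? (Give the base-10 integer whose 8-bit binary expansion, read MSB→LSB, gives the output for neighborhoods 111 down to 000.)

  nb ###: next=#  (t=0,i=5, bit7=1)
  nb ##.: next=.  (t=0,i=6, bit6=0)
  nb #.#: next=#  (t=0,i=3, bit5=1)
  nb #..: next=.  (t=0,i=7, bit4=0)
  nb .##: next=#  (t=0,i=4, bit3=1)
  nb .#.: next=.  (t=0,i=2, bit2=0)
  nb ..#: next=.  (t=0,i=1, bit1=0)
  nb ...: next=#  (t=0,i=0, bit0=1)
  bits 10101001 = 169

169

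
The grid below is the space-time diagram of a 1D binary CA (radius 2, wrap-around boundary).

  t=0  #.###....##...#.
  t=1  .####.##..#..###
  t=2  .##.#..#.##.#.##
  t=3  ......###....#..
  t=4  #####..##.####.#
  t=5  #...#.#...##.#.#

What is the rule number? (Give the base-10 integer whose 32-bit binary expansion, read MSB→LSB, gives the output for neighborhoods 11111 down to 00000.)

814603319

  [31] ##### => .  t=4,i=1
  [30] ####. => .  t=1,i=3
  [29] ###.# => #  t=1,i=4
  [28] ###.. => #  t=0,i=4
  [27] ##.## => .  t=1,i=0
  [26] ##.#. => .  t=2,i=3
  [25] ##..# => .  t=1,i=8
  [24] ##... => .  t=0,i=5
  [23] #.### => #  t=0,i=2
  [22] #.##. => .  t=1,i=6
  [21] #.#.# => .  t=0,i=0
  [20] #.#.. => .  t=2,i=4
  [19] #..## => #  t=1,i=12
  [18] #..#. => #  t=1,i=9
  [17] #...# => .  t=0,i=12
  [16] #.... => #  t=0,i=6
  [15] .#### => #  t=1,i=2
  [14] .###. => #  t=0,i=3
  [13] .##.# => .  t=2,i=2
  [12] .##.. => #  t=0,i=10
  [11] .#.## => #  t=0,i=1
  [10] .#.#. => #  t=0,i=15
  [9] .#..# => .  t=1,i=11
  [8] .#... => .  t=3,i=14
  [7] ..### => .  t=1,i=13
  [6] ..##. => .  t=0,i=9
  [5] ..#.# => #  t=0,i=14
  [4] ..#.. => #  t=1,i=10
  [3] ...## => .  t=0,i=8
  [2] ...#. => #  t=0,i=13
  [1] ....# => #  t=0,i=7
  [0] ..... => #  t=3,i=0
  bits 00110000100011011101110000110111 = 814603319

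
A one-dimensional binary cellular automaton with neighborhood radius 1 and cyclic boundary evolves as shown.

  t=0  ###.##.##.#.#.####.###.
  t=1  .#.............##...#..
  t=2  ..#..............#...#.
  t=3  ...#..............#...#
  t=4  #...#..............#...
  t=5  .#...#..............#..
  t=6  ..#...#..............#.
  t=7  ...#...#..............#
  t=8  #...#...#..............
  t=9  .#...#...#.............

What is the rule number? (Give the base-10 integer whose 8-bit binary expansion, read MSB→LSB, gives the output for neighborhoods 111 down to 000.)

  ###|#  b7=1 t=0,i=1
  ##.|.  b6=0 t=0,i=2
  #.#|.  b5=0 t=0,i=3
  #..|#  b4=1 t=1,i=2
  .##|.  b3=0 t=0,i=0
  .#.|.  b2=0 t=0,i=10
  ..#|.  b1=0 t=1,i=0
  ...|.  b0=0 t=1,i=3
  bits 10010000 = 144

144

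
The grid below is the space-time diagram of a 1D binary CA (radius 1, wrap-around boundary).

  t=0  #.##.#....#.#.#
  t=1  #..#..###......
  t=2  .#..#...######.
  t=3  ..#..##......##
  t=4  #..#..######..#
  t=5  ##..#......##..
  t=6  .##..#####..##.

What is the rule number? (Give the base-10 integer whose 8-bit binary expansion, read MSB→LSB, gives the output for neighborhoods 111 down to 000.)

  ###|.  b7=0 t=1,i=7
  ##.|#  b6=1 t=0,i=0
  #.#|.  b5=0 t=0,i=1
  #..|#  b4=1 t=0,i=6
  .##|.  b3=0 t=0,i=2
  .#.|.  b2=0 t=0,i=5
  ..#|.  b1=0 t=0,i=9
  ...|#  b0=1 t=0,i=7
  bits 01010001 = 81

81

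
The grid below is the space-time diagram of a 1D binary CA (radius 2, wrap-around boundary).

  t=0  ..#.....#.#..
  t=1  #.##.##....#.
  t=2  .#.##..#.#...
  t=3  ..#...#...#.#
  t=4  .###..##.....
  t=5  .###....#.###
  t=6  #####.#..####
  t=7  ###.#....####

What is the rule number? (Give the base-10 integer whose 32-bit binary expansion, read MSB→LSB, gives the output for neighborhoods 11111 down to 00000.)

  [31] ##### => #  t=6,i=0
  [30] ####. => .  t=6,i=3
  [29] ###.# => #  t=5,i=12
  [28] ###.. => #  t=4,i=3
  [27] ##.## => #  t=1,i=4
  [26] ##.#. => .  t=6,i=5
  [25] ##..# => .  t=2,i=5
  [24] ##... => #  t=1,i=7
  [23] #.### => #  t=5,i=1
  [22] #.##. => .  t=1,i=2
  [21] #.#.# => .  t=1,i=0
  [20] #.#.. => .  t=0,i=10
  [19] #..## => .  t=4,i=5
  [18] #..#. => #  t=2,i=6
  [17] #...# => .  t=3,i=4
  [16] #.... => .  t=0,i=4
  [15] .#### => #  t=6,i=10
  [14] .###. => #  t=4,i=2
  [13] .##.# => #  t=1,i=3
  [12] .##.. => .  t=1,i=6
  [11] .#.## => #  t=1,i=1
  [10] .#.#. => .  t=0,i=9
  [9] .#..# => .  t=3,i=0
  [8] .#... => #  t=0,i=3
  [7] ..### => #  t=4,i=1
  [6] ..##. => .  t=4,i=6
  [5] ..#.# => .  t=0,i=8
  [4] ..#.. => #  t=0,i=2
  [3] ...## => .  t=4,i=0
  [2] ...#. => .  t=0,i=1
  [1] ....# => #  t=0,i=0
  [0] ..... => #  t=0,i=5
  bits 10111001100001001110100110010011 = 3112495507

3112495507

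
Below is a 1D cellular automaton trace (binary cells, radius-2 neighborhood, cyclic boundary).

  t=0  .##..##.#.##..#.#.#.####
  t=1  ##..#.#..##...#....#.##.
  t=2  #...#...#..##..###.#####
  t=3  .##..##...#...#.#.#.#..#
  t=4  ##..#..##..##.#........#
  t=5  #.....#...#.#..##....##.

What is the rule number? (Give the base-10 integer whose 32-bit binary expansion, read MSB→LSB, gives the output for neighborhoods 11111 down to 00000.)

  #####|.  b31=0 t=2,i=21
  ####.|#  b30=1 t=0,i=22
  ###.#|.  b29=0 t=0,i=23
  ###..|.  b28=0 t=2,i=0
  ##.##|#  b27=1 t=0,i=0
  ##.#.|.  b26=0 t=0,i=7
  ##..#|.  b25=0 t=0,i=3
  ##...|#  b24=1 t=1,i=11
  #.###|.  b23=0 t=0,i=20
  #.##.|#  b22=1 t=0,i=1
  #.#.#|.  b21=0 t=0,i=8
  #.#..|.  b20=0 t=1,i=6
  #..##|#  b19=1 t=0,i=4
  #..#.|.  b18=0 t=0,i=13
  #...#|#  b17=1 t=1,i=12
  #....|#  b16=1 t=1,i=16
  .####|#  b15=1 t=0,i=21
  .###.|#  b14=1 t=2,i=16
  .##.#|#  b13=1 t=0,i=6
  .##..|.  b12=0 t=0,i=2
  .#.##|#  b11=1 t=0,i=9
  .#.#.|.  b10=0 t=0,i=15
  .#..#|.  b9=0 t=1,i=7
  .#...|#  b8=1 t=1,i=15
  ..###|.  b7=0 t=2,i=15
  ..##.|.  b6=0 t=0,i=5
  ..#.#|#  b5=1 t=0,i=14
  ..#..|.  b4=0 t=1,i=14
  ...##|#  b3=1 t=4,i=22
  ...#.|.  b2=0 t=1,i=13
  ....#|#  b1=1 t=1,i=17
  .....|.  b0=0 t=4,i=17
  bits 01001001010010111110100100101010 = 1229711658

1229711658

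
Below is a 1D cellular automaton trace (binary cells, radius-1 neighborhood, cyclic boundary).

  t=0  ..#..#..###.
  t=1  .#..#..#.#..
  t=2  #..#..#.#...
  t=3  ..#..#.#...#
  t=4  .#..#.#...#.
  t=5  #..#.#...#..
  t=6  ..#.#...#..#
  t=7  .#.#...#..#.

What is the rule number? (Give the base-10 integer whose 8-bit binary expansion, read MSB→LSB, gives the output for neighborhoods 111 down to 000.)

162

  ### -> #   bit 7 = 1  t=0,i=9
  ##. -> .   bit 6 = 0  t=0,i=10
  #.# -> #   bit 5 = 1  t=1,i=8
  #.. -> .   bit 4 = 0  t=0,i=3
  .## -> .   bit 3 = 0  t=0,i=8
  .#. -> .   bit 2 = 0  t=0,i=2
  ..# -> #   bit 1 = 1  t=0,i=1
  ... -> .   bit 0 = 0  t=0,i=0
  bits 10100010 = 162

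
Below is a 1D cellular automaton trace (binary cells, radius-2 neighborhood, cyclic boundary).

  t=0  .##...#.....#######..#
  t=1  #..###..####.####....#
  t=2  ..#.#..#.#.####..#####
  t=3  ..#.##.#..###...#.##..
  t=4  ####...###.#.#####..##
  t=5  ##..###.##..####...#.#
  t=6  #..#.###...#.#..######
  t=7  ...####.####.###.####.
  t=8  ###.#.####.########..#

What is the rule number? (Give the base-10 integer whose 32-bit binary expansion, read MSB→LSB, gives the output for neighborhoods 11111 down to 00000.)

  ##### -> #   bit 31 = 1  t=0,i=14
  ####. -> .   bit 30 = 0  t=0,i=17
  ###.# -> #   bit 29 = 1  t=1,i=11
  ###.. -> .   bit 28 = 0  t=0,i=18
  ##.## -> #   bit 27 = 1  t=1,i=12
  ##.#. -> .   bit 26 = 0  t=3,i=6
  ##..# -> .   bit 25 = 0  t=0,i=19
  ##... -> #   bit 24 = 1  t=0,i=3
  #.### -> #   bit 23 = 1  t=1,i=13
  #.##. -> .   bit 22 = 0  t=0,i=1
  #.#.# -> .   bit 21 = 0  t=2,i=9
  #.#.. -> #   bit 20 = 1  t=2,i=4
  #..## -> #   bit 19 = 1  t=1,i=2
  #..#. -> .   bit 18 = 0  t=0,i=20
  #...# -> #   bit 17 = 1  t=0,i=4
  #.... -> #   bit 16 = 1  t=0,i=8
  .#### -> #   bit 15 = 1  t=0,i=13
  .###. -> #   bit 14 = 1  t=1,i=4
  .##.# -> .   bit 13 = 0  t=3,i=5
  .##.. -> .   bit 12 = 0  t=0,i=2
  .#.## -> #   bit 11 = 1  t=0,i=0
  .#.#. -> .   bit 10 = 0  t=2,i=3
  .#..# -> #   bit 9 = 1  t=2,i=5
  .#... -> .   bit 8 = 0  t=0,i=7
  ..### -> .   bit 7 = 0  t=0,i=12
  ..##. -> #   bit 6 = 1  t=1,i=21
  ..#.# -> #   bit 5 = 1  t=0,i=21
  ..#.. -> .   bit 4 = 0  t=0,i=6
  ...## -> #   bit 3 = 1  t=0,i=11
  ...#. -> #   bit 2 = 1  t=0,i=5
  ....# -> #   bit 1 = 1  t=0,i=10
  ..... -> #   bit 0 = 1  t=0,i=9
  bits 10101001100110111100101001101111 = 2845559407

2845559407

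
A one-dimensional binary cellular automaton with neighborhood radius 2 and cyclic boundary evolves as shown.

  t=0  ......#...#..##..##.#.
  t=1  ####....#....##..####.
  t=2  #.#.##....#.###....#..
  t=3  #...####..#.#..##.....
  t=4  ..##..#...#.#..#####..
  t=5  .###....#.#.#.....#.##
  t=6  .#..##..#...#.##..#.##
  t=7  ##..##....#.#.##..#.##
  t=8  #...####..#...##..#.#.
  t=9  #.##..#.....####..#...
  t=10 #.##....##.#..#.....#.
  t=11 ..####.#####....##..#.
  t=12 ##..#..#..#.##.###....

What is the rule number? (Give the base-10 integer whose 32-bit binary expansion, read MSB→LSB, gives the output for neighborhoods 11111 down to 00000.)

1171468393

  [31] ##### => .  t=4,i=17
  [30] ####. => #  t=1,i=2
  [29] ###.# => .  t=1,i=20
  [28] ###.. => .  t=1,i=3
  [27] ##.## => .  t=1,i=21
  [26] ##.#. => #  t=0,i=19
  [25] ##..# => .  t=0,i=15
  [24] ##... => #  t=1,i=4
  [23] #.### => #  t=1,i=0
  [22] #.##. => #  t=2,i=4
  [21] #.#.# => .  t=2,i=2
  [20] #.#.. => #  t=0,i=20
  [19] #..## => .  t=0,i=12
  [18] #..#. => .  t=2,i=21
  [17] #...# => #  t=0,i=8
  [16] #.... => #  t=0,i=0
  [15] .#### => .  t=1,i=1
  [14] .###. => .  t=2,i=13
  [13] .##.# => #  t=0,i=18
  [12] .##.. => #  t=0,i=14
  [11] .#.## => .  t=2,i=3
  [10] .#.#. => .  t=2,i=1
  [9] .#..# => .  t=0,i=11
  [8] .#... => .  t=0,i=7
  [7] ..### => .  t=1,i=17
  [6] ..##. => #  t=0,i=13
  [5] ..#.# => #  t=2,i=0
  [4] ..#.. => .  t=0,i=6
  [3] ...## => #  t=1,i=12
  [2] ...#. => .  t=0,i=5
  [1] ....# => .  t=0,i=4
  [0] ..... => #  t=0,i=1
  bits 01000101110100110011000001101001 = 1171468393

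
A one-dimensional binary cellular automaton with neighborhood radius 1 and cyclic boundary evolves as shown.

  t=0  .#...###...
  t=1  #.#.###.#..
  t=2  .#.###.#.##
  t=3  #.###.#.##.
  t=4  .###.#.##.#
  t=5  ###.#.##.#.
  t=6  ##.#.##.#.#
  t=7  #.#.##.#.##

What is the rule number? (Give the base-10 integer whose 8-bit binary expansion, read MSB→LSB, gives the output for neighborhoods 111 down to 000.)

  nb ###: next=#  (t=0,i=6, bit7=1)
  nb ##.: next=.  (t=0,i=7, bit6=0)
  nb #.#: next=#  (t=1,i=1, bit5=1)
  nb #..: next=#  (t=0,i=2, bit4=1)
  nb .##: next=#  (t=0,i=5, bit3=1)
  nb .#.: next=.  (t=0,i=1, bit2=0)
  nb ..#: next=#  (t=0,i=0, bit1=1)
  nb ...: next=.  (t=0,i=3, bit0=0)
  bits 10111010 = 186

186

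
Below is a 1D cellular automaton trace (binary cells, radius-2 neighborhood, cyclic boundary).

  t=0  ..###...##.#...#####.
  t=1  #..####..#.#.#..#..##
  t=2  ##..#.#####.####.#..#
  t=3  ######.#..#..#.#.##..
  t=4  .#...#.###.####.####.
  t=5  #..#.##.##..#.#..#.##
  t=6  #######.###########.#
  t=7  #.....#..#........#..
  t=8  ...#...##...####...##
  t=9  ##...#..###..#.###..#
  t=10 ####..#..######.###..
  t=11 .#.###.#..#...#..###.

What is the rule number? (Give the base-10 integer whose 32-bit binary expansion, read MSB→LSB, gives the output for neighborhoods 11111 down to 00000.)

861339169

  #####|.  b31=0 t=0,i=17
  ####.|.  b30=0 t=0,i=18
  ###.#|#  b29=1 t=2,i=10
  ###..|#  b28=1 t=0,i=4
  ##.##|.  b27=0 t=2,i=11
  ##.#.|.  b26=0 t=0,i=10
  ##..#|#  b25=1 t=1,i=1
  ##...|#  b24=1 t=0,i=5
  #.###|.  b23=0 t=2,i=6
  #.##.|#  b22=1 t=3,i=17
  #.#.#|.  b21=0 t=1,i=11
  #.#..|#  b20=1 t=0,i=11
  #..##|.  b19=0 t=1,i=2
  #..#.|#  b18=1 t=1,i=8
  #...#|#  b17=1 t=0,i=0
  #....|.  b16=0 t=7,i=2
  .####|#  b15=1 t=0,i=16
  .###.|#  b14=1 t=0,i=3
  .##.#|#  b13=1 t=0,i=9
  .##..|#  b12=1 t=3,i=18
  .#.##|#  b11=1 t=2,i=5
  .#.#.|#  b10=1 t=1,i=10
  .#..#|#  b9=1 t=1,i=14
  .#...|.  b8=0 t=0,i=12
  ..###|.  b7=0 t=0,i=2
  ..##.|.  b6=0 t=0,i=8
  ..#.#|#  b5=1 t=1,i=9
  ..#..|.  b4=0 t=1,i=16
  ...##|.  b3=0 t=0,i=1
  ...#.|.  b2=0 t=4,i=4
  ....#|.  b1=0 t=7,i=4
  .....|#  b0=1 t=7,i=3
  bits 00110011010101101111111000100001 = 861339169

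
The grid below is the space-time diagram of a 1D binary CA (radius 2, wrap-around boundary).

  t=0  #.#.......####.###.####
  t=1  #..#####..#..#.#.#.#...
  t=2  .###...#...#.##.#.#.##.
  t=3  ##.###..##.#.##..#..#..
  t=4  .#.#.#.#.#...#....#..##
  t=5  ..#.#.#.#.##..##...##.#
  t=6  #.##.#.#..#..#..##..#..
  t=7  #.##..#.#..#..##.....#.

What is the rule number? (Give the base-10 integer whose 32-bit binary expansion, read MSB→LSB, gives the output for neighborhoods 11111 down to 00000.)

835397537

  nb #####: next=.  (t=0,i=21, bit31=0)
  nb ####.: next=.  (t=0,i=12, bit30=0)
  nb ###.#: next=#  (t=0,i=0, bit29=1)
  nb ###..: next=#  (t=1,i=7, bit28=1)
  nb ##.##: next=.  (t=0,i=14, bit27=0)
  nb ##.#.: next=.  (t=0,i=1, bit26=0)
  nb ##..#: next=.  (t=1,i=8, bit25=0)
  nb ##...: next=#  (t=2,i=4, bit24=1)
  nb #.###: next=#  (t=0,i=15, bit23=1)
  nb #.##.: next=#  (t=2,i=13, bit22=1)
  nb #.#.#: next=.  (t=1,i=15, bit21=0)
  nb #.#..: next=.  (t=0,i=2, bit20=0)
  nb #..##: next=#  (t=1,i=2, bit19=1)
  nb #..#.: next=.  (t=1,i=9, bit18=0)
  nb #...#: next=#  (t=1,i=21, bit17=1)
  nb #....: next=#  (t=0,i=4, bit16=1)
  nb .####: next=.  (t=0,i=11, bit15=0)
  nb .###.: next=.  (t=0,i=16, bit14=0)
  nb .##.#: next=#  (t=2,i=14, bit13=1)
  nb .##..: next=.  (t=2,i=21, bit12=0)
  nb .#.##: next=.  (t=2,i=12, bit11=0)
  nb .#.#.: next=#  (t=1,i=14, bit10=1)
  nb .#..#: next=#  (t=1,i=1, bit9=1)
  nb .#...: next=#  (t=0,i=3, bit8=1)
  nb ..###: next=#  (t=0,i=10, bit7=1)
  nb ..##.: next=.  (t=3,i=0, bit6=0)
  nb ..#.#: next=#  (t=1,i=13, bit5=1)
  nb ..#..: next=.  (t=1,i=0, bit4=0)
  nb ...##: next=.  (t=0,i=9, bit3=0)
  nb ...#.: next=.  (t=1,i=22, bit2=0)
  nb ....#: next=.  (t=0,i=8, bit1=0)
  nb .....: next=#  (t=0,i=5, bit0=1)
  bits 00110001110010110010011110100001 = 835397537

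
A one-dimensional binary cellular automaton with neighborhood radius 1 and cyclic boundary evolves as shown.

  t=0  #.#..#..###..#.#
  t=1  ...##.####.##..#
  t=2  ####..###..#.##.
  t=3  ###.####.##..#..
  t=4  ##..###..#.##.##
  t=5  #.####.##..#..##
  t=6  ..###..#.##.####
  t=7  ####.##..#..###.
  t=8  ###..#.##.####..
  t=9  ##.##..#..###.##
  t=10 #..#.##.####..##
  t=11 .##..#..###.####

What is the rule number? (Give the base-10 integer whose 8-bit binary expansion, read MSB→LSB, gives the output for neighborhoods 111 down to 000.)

155

  [7] ### => #  t=0,i=9
  [6] ##. => .  t=0,i=0
  [5] #.# => .  t=0,i=1
  [4] #.. => #  t=0,i=3
  [3] .## => #  t=0,i=8
  [2] .#. => .  t=0,i=2
  [1] ..# => #  t=0,i=4
  [0] ... => #  t=1,i=1
  bits 10011011 = 155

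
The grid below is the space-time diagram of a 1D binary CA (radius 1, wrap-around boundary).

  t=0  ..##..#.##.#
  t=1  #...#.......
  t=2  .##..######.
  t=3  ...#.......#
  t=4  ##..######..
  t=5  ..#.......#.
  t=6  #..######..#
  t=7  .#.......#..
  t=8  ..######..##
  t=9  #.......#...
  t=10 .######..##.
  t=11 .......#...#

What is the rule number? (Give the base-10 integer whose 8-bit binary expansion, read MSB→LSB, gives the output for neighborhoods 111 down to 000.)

  ### -> .   bit 7 = 0  t=2,i=6
  ##. -> .   bit 6 = 0  t=0,i=3
  #.# -> .   bit 5 = 0  t=0,i=7
  #.. -> #   bit 4 = 1  t=0,i=0
  .## -> .   bit 3 = 0  t=0,i=2
  .#. -> .   bit 2 = 0  t=0,i=6
  ..# -> .   bit 1 = 0  t=0,i=1
  ... -> #   bit 0 = 1  t=1,i=2
  bits 00010001 = 17

17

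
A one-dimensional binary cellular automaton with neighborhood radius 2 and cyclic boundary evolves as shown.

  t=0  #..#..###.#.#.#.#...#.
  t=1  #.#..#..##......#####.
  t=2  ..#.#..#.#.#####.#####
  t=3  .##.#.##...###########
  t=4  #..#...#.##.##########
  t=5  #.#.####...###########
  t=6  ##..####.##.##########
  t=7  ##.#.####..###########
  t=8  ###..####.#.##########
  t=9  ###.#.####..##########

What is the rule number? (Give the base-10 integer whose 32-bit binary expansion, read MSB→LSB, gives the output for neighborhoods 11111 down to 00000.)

  nb #####: next=#  (t=1,i=18, bit31=1)
  nb ####.: next=#  (t=1,i=19, bit30=1)
  nb ###.#: next=#  (t=0,i=8, bit29=1)
  nb ###..: next=#  (t=2,i=21, bit28=1)
  nb ##.##: next=#  (t=2,i=16, bit27=1)
  nb ##.#.: next=#  (t=0,i=9, bit26=1)
  nb ##..#: next=.  (t=2,i=0, bit25=0)
  nb ##...: next=.  (t=1,i=10, bit24=0)
  nb #.###: next=#  (t=2,i=11, bit23=1)
  nb #.##.: next=.  (t=3,i=1, bit22=0)
  nb #.#.#: next=.  (t=0,i=10, bit21=0)
  nb #.#..: next=#  (t=0,i=0, bit20=1)
  nb #..##: next=#  (t=0,i=5, bit19=1)
  nb #..#.: next=#  (t=0,i=2, bit18=1)
  nb #...#: next=#  (t=0,i=18, bit17=1)
  nb #....: next=#  (t=1,i=11, bit16=1)
  nb .####: next=#  (t=1,i=17, bit15=1)
  nb .###.: next=.  (t=0,i=7, bit14=0)
  nb .##.#: next=.  (t=3,i=2, bit13=0)
  nb .##..: next=#  (t=1,i=9, bit12=1)
  nb .#.##: next=.  (t=2,i=10, bit11=0)
  nb .#.#.: next=.  (t=0,i=11, bit10=0)
  nb .#..#: next=.  (t=0,i=1, bit9=0)
  nb .#...: next=#  (t=0,i=17, bit8=1)
  nb ..###: next=.  (t=0,i=6, bit7=0)
  nb ..##.: next=.  (t=1,i=8, bit6=0)
  nb ..#.#: next=#  (t=0,i=20, bit5=1)
  nb ..#..: next=.  (t=0,i=3, bit4=0)
  nb ...##: next=#  (t=1,i=15, bit3=1)
  nb ...#.: next=#  (t=0,i=19, bit2=1)
  nb ....#: next=#  (t=1,i=14, bit1=1)
  nb .....: next=#  (t=1,i=12, bit0=1)
  bits 11111100100111111001000100101111 = 4238315823

4238315823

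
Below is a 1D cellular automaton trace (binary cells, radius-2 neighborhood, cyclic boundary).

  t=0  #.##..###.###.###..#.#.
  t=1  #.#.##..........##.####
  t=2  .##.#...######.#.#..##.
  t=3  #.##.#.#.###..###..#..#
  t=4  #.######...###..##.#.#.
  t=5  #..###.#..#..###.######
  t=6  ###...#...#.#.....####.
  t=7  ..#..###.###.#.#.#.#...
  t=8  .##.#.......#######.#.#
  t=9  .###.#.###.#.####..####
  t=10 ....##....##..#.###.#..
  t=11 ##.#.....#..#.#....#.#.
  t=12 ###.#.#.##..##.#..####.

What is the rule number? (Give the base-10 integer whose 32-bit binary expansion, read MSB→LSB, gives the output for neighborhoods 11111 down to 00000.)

  [31] ##### => #  t=1,i=21
  [30] ####. => .  t=1,i=22
  [29] ###.# => .  t=0,i=8
  [28] ###.. => #  t=0,i=16
  [27] ##.## => .  t=0,i=9
  [26] ##.#. => #  t=1,i=1
  [25] ##..# => #  t=0,i=4
  [24] ##... => .  t=1,i=6
  [23] #.### => .  t=0,i=10
  [22] #.##. => #  t=0,i=2
  [21] #.#.# => #  t=0,i=0
  [20] #.#.. => .  t=2,i=4
  [19] #..## => #  t=0,i=5
  [18] #..#. => .  t=0,i=18
  [17] #...# => .  t=2,i=6
  [16] #.... => .  t=1,i=7
  [15] .#### => #  t=1,i=20
  [14] .###. => .  t=0,i=7
  [13] .##.# => #  t=1,i=17
  [12] .##.. => .  t=0,i=3
  [11] .#.## => .  t=0,i=1
  [10] .#.#. => #  t=0,i=20
  [9] .#..# => .  t=2,i=18
  [8] .#... => #  t=2,i=5
  [7] ..### => .  t=0,i=6
  [6] ..##. => .  t=1,i=16
  [5] ..#.# => #  t=0,i=19
  [4] ..#.. => #  t=3,i=19
  [3] ...## => #  t=1,i=15
  [2] ...#. => #  t=6,i=5
  [1] ....# => .  t=1,i=14
  [0] ..... => #  t=1,i=8
  bits 10010110011010001010010100111101 = 2523440445

2523440445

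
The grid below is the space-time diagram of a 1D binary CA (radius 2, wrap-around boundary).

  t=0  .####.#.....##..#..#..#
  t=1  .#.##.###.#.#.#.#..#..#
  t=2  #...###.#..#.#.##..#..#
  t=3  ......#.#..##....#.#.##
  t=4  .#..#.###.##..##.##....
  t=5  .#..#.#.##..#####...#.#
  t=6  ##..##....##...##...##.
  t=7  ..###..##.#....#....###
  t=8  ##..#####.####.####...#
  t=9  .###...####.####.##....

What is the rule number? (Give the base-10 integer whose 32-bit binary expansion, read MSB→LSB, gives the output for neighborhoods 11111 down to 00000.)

  nb #####: next=.  (t=5,i=14, bit31=0)
  nb ####.: next=#  (t=0,i=3, bit30=1)
  nb ###.#: next=#  (t=0,i=4, bit29=1)
  nb ###..: next=#  (t=5,i=16, bit28=1)
  nb ##.##: next=#  (t=1,i=5, bit27=1)
  nb ##.#.: next=.  (t=0,i=5, bit26=0)
  nb ##..#: next=#  (t=0,i=14, bit25=1)
  nb ##...: next=.  (t=2,i=1, bit24=0)
  nb #.###: next=#  (t=0,i=1, bit23=1)
  nb #.##.: next=.  (t=1,i=3, bit22=0)
  nb #.#.#: next=.  (t=1,i=1, bit21=0)
  nb #.#..: next=#  (t=0,i=6, bit20=1)
  nb #..##: next=#  (t=2,i=21, bit19=1)
  nb #..#.: next=.  (t=0,i=15, bit18=0)
  nb #...#: next=.  (t=2,i=2, bit17=0)
  nb #....: next=#  (t=0,i=8, bit16=1)
  nb .####: next=.  (t=0,i=2, bit15=0)
  nb .###.: next=.  (t=1,i=7, bit14=0)
  nb .##.#: next=#  (t=1,i=4, bit13=1)
  nb .##..: next=.  (t=0,i=13, bit12=0)
  nb .#.##: next=.  (t=0,i=0, bit11=0)
  nb .#.#.: next=#  (t=1,i=0, bit10=1)
  nb .#..#: next=.  (t=0,i=17, bit9=0)
  nb .#...: next=#  (t=0,i=7, bit8=1)
  nb ..###: next=.  (t=2,i=4, bit7=0)
  nb ..##.: next=#  (t=0,i=12, bit6=1)
  nb ..#.#: next=#  (t=0,i=22, bit5=1)
  nb ..#..: next=#  (t=0,i=16, bit4=1)
  nb ...##: next=.  (t=0,i=11, bit3=0)
  nb ...#.: next=.  (t=3,i=5, bit2=0)
  nb ....#: next=#  (t=0,i=10, bit1=1)
  nb .....: next=.  (t=0,i=9, bit0=0)
  bits 01111010100110010010010101110010 = 2056856946

2056856946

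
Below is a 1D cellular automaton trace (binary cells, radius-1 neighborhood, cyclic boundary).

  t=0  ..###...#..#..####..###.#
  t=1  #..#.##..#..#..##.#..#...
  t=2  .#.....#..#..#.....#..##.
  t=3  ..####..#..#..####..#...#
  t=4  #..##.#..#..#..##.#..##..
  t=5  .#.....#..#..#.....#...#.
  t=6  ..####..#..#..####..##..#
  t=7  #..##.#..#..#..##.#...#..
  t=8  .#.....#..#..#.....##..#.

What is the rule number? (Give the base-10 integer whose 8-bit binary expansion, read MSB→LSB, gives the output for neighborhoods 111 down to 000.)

  nb ###: next=#  (t=0,i=3, bit7=1)
  nb ##.: next=.  (t=0,i=4, bit6=0)
  nb #.#: next=.  (t=0,i=23, bit5=0)
  nb #..: next=#  (t=0,i=0, bit4=1)
  nb .##: next=.  (t=0,i=2, bit3=0)
  nb .#.: next=.  (t=0,i=8, bit2=0)
  nb ..#: next=.  (t=0,i=1, bit1=0)
  nb ...: next=#  (t=0,i=6, bit0=1)
  bits 10010001 = 145

145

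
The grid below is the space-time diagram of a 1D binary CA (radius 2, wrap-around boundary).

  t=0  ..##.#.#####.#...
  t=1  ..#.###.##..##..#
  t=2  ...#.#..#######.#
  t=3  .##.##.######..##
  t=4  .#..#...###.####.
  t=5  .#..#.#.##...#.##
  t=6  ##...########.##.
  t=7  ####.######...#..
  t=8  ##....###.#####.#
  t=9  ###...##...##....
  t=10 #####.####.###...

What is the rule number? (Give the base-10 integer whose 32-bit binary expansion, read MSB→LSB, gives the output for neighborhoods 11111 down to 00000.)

  nb #####: next=#  (t=0,i=9, bit31=1)
  nb ####.: next=.  (t=0,i=10, bit30=0)
  nb ###.#: next=.  (t=0,i=11, bit29=0)
  nb ###..: next=#  (t=3,i=12, bit28=1)
  nb ##.##: next=.  (t=1,i=7, bit27=0)
  nb ##.#.: next=#  (t=0,i=4, bit26=1)
  nb ##..#: next=#  (t=1,i=10, bit25=1)
  nb ##...: next=#  (t=5,i=10, bit24=1)
  nb #.###: next=.  (t=0,i=7, bit23=0)
  nb #.##.: next=#  (t=1,i=8, bit22=1)
  nb #.#.#: next=#  (t=0,i=5, bit21=1)
  nb #.#..: next=#  (t=0,i=13, bit20=1)
  nb #..##: next=#  (t=1,i=11, bit19=1)
  nb #..#.: next=.  (t=1,i=1, bit18=0)
  nb #...#: next=#  (t=2,i=1, bit17=1)
  nb #....: next=.  (t=0,i=15, bit16=0)
  nb .####: next=#  (t=0,i=8, bit15=1)
  nb .###.: next=#  (t=1,i=5, bit14=1)
  nb .##.#: next=.  (t=0,i=3, bit13=0)
  nb .##..: next=#  (t=1,i=9, bit12=1)
  nb .#.##: next=#  (t=0,i=6, bit11=1)
  nb .#.#.: next=#  (t=2,i=4, bit10=1)
  nb .#..#: next=.  (t=1,i=0, bit9=0)
  nb .#...: next=.  (t=0,i=14, bit8=0)
  nb ..###: next=#  (t=2,i=8, bit7=1)
  nb ..##.: next=#  (t=0,i=2, bit6=1)
  nb ..#.#: next=.  (t=1,i=2, bit5=0)
  nb ..#..: next=#  (t=1,i=16, bit4=1)
  nb ...##: next=.  (t=0,i=1, bit3=0)
  nb ...#.: next=#  (t=2,i=2, bit2=1)
  nb ....#: next=.  (t=0,i=0, bit1=0)
  nb .....: next=#  (t=0,i=16, bit0=1)
  bits 10010111011110101101110011010101 = 2541411541

2541411541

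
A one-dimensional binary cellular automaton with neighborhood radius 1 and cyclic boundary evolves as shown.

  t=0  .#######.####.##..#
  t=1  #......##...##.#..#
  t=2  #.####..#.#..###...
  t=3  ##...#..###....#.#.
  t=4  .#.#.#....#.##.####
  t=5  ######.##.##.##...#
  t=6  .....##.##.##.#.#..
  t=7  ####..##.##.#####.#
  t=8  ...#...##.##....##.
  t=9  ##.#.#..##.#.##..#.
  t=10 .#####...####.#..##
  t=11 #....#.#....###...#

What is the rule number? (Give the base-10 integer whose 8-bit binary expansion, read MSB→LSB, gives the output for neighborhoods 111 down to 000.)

101

  ###|.  b7=0 t=0,i=2
  ##.|#  b6=1 t=0,i=7
  #.#|#  b5=1 t=0,i=0
  #..|.  b4=0 t=0,i=16
  .##|.  b3=0 t=0,i=1
  .#.|#  b2=1 t=0,i=18
  ..#|.  b1=0 t=0,i=17
  ...|#  b0=1 t=1,i=2
  bits 01100101 = 101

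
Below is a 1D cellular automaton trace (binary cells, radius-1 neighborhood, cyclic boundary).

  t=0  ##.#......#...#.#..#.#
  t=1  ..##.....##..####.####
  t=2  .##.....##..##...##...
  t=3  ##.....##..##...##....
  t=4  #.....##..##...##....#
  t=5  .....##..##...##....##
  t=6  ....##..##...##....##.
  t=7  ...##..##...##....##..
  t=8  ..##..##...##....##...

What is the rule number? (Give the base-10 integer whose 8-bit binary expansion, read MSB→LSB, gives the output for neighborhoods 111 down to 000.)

  ###|.  b7=0 t=0,i=0
  ##.|.  b6=0 t=0,i=1
  #.#|#  b5=1 t=0,i=2
  #..|.  b4=0 t=0,i=4
  .##|#  b3=1 t=0,i=21
  .#.|#  b2=1 t=0,i=3
  ..#|#  b1=1 t=0,i=9
  ...|.  b0=0 t=0,i=5
  bits 00101110 = 46

46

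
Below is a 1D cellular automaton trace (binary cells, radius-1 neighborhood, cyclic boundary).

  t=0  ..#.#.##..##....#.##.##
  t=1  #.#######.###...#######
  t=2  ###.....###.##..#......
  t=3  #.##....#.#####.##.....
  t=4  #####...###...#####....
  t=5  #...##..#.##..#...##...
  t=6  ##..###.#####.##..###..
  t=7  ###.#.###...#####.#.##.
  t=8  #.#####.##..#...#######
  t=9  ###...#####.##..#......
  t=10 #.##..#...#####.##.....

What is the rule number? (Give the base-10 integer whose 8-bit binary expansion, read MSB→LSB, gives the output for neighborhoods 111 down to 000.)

124

  ###|.  b7=0 t=1,i=3
  ##.|#  b6=1 t=0,i=7
  #.#|#  b5=1 t=0,i=3
  #..|#  b4=1 t=0,i=0
  .##|#  b3=1 t=0,i=6
  .#.|#  b2=1 t=0,i=2
  ..#|.  b1=0 t=0,i=1
  ...|.  b0=0 t=0,i=13
  bits 01111100 = 124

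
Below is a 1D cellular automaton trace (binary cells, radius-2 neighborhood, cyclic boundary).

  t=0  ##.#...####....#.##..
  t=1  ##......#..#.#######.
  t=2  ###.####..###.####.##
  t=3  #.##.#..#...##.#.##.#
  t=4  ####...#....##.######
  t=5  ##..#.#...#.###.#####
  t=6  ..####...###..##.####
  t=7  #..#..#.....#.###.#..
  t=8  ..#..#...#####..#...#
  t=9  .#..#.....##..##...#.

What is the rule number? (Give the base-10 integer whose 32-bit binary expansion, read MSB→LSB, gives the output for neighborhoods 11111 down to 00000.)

2875505767

  ##### -> #   bit 31 = 1  t=1,i=15
  ####. -> .   bit 30 = 0  t=0,i=9
  ###.# -> #   bit 29 = 1  t=1,i=19
  ###.. -> .   bit 28 = 0  t=0,i=10
  ##.## -> #   bit 27 = 1  t=1,i=20
  ##.#. -> .   bit 26 = 0  t=0,i=2
  ##..# -> #   bit 25 = 1  t=0,i=19
  ##... -> #   bit 24 = 1  t=0,i=11
  #.### -> .   bit 23 = 0  t=1,i=13
  #.##. -> #   bit 22 = 1  t=0,i=17
  #.#.# -> #   bit 21 = 1  t=3,i=15
  #.#.. -> .   bit 20 = 0  t=0,i=3
  #..## -> .   bit 19 = 0  t=0,i=20
  #..#. -> #   bit 18 = 1  t=1,i=10
  #...# -> .   bit 17 = 0  t=0,i=5
  #.... -> .   bit 16 = 0  t=0,i=12
  .#### -> #   bit 15 = 1  t=0,i=8
  .###. -> .   bit 14 = 0  t=2,i=11
  .##.# -> #   bit 13 = 1  t=0,i=1
  .##.. -> #   bit 12 = 1  t=0,i=18
  .#.## -> #   bit 11 = 1  t=0,i=16
  .#.#. -> #   bit 10 = 1  t=5,i=5
  .#..# -> .   bit 9 = 0  t=1,i=9
  .#... -> .   bit 8 = 0  t=0,i=4
  ..### -> .   bit 7 = 0  t=0,i=7
  ..##. -> #   bit 6 = 1  t=0,i=0
  ..#.# -> #   bit 5 = 1  t=0,i=15
  ..#.. -> .   bit 4 = 0  t=1,i=8
  ...## -> .   bit 3 = 0  t=0,i=6
  ...#. -> #   bit 2 = 1  t=0,i=14
  ....# -> #   bit 1 = 1  t=0,i=13
  ..... -> #   bit 0 = 1  t=1,i=4
  bits 10101011011001001011110001100111 = 2875505767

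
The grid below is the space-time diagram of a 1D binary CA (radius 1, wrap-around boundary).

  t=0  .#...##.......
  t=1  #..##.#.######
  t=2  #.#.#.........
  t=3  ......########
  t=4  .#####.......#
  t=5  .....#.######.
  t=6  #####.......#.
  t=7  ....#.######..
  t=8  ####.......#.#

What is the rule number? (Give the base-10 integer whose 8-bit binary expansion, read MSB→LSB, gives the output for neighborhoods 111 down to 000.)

67

  [7] ### => .  t=1,i=9
  [6] ##. => #  t=0,i=6
  [5] #.# => .  t=1,i=5
  [4] #.. => .  t=0,i=2
  [3] .## => .  t=0,i=5
  [2] .#. => .  t=0,i=1
  [1] ..# => #  t=0,i=0
  [0] ... => #  t=0,i=3
  bits 01000011 = 67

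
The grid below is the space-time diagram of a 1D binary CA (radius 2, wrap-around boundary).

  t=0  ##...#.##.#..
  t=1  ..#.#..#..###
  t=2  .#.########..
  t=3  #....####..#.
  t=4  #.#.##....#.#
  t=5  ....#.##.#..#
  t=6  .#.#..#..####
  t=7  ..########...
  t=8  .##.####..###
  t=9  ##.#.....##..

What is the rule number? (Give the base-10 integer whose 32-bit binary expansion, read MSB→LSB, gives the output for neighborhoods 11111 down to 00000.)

2304575133

  ##### -> #   bit 31 = 1  t=2,i=5
  ####. -> .   bit 30 = 0  t=2,i=9
  ###.# -> .   bit 29 = 0  t=6,i=12
  ###.. -> .   bit 28 = 0  t=1,i=12
  ##.## -> #   bit 27 = 1  t=8,i=0
  ##.#. -> .   bit 26 = 0  t=0,i=9
  ##..# -> .   bit 25 = 0  t=1,i=0
  ##... -> #   bit 24 = 1  t=0,i=2
  #.### -> .   bit 23 = 0  t=2,i=3
  #.##. -> #   bit 22 = 1  t=0,i=7
  #.#.# -> .   bit 21 = 0  t=4,i=2
  #.#.. -> #   bit 20 = 1  t=0,i=10
  #..## -> #   bit 19 = 1  t=0,i=12
  #..#. -> #   bit 18 = 1  t=1,i=1
  #...# -> .   bit 17 = 0  t=0,i=3
  #.... -> #   bit 16 = 1  t=3,i=2
  .#### -> .   bit 15 = 0  t=2,i=4
  .###. -> .   bit 14 = 0  t=1,i=11
  .##.# -> .   bit 13 = 0  t=0,i=8
  .##.. -> .   bit 12 = 0  t=0,i=1
  .#.## -> .   bit 11 = 0  t=0,i=6
  .#.#. -> #   bit 10 = 1  t=1,i=3
  .#..# -> #   bit 9 = 1  t=0,i=11
  .#... -> .   bit 8 = 0  t=3,i=1
  ..### -> #   bit 7 = 1  t=1,i=10
  ..##. -> .   bit 6 = 0  t=0,i=0
  ..#.# -> .   bit 5 = 0  t=0,i=5
  ..#.. -> #   bit 4 = 1  t=1,i=7
  ...## -> #   bit 3 = 1  t=3,i=4
  ...#. -> #   bit 2 = 1  t=0,i=4
  ....# -> .   bit 1 = 0  t=3,i=3
  ..... -> #   bit 0 = 1  t=7,i=12
  bits 10001001010111010000011010011101 = 2304575133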